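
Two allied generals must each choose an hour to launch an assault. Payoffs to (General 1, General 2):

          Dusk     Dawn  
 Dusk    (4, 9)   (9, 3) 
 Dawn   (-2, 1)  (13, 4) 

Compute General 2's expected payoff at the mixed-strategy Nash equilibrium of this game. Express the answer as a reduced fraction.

General 1 mixes with probability p on Dusk, chosen so General 2 is indifferent: 9p + 1(1−p) = 3p + 4(1−p) gives p = 1/3.
General 2's expected payoff is 9·1/3 + 1·2/3 = 11/3.

11/3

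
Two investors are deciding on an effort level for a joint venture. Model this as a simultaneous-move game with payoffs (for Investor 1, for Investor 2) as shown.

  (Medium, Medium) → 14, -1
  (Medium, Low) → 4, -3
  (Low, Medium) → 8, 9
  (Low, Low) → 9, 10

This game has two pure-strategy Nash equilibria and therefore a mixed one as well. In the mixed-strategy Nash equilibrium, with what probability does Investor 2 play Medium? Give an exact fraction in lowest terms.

Investor 2's mix q on Medium must make Investor 1 indifferent between Medium and Low.
Investor 1's payoff from Medium: 14q + 4(1−q). From Low: 8q + 9(1−q).
Set equal: 6q = 5(1−q) → q = 5/11.

5/11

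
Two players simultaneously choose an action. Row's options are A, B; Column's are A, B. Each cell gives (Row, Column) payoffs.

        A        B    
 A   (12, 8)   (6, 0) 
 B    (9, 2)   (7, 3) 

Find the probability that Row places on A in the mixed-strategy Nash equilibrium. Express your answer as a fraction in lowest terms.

Row's mix p on A must make Column indifferent between A and B.
Column's payoff from A: 8p + 2(1−p). From B: 0p + 3(1−p).
Set equal: 8p = 1(1−p) → p = 1/9.

1/9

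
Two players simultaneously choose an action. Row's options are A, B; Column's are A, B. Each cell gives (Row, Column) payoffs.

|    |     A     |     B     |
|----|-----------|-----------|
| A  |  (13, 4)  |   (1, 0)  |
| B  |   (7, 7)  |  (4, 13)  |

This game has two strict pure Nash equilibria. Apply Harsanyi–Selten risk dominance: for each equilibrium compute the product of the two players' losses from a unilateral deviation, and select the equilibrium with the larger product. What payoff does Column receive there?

At both A: Row loses 13 − 7 = 6 by deviating; Column loses 4 − 0 = 4. Product = 6·4 = 24.
At both B: Row loses 4 − 1 = 3 by deviating; Column loses 13 − 7 = 6. Product = 3·6 = 18.
24 > 18, so both A is risk-dominant. Column's payoff there is 4.

4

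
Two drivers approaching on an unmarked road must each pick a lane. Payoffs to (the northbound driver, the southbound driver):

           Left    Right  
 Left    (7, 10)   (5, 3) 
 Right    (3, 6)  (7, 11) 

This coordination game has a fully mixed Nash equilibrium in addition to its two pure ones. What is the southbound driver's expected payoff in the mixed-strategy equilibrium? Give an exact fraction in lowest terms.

23/3

The northbound driver mixes with probability p on Left, chosen so the southbound driver is indifferent: 10p + 6(1−p) = 3p + 11(1−p) gives p = 5/12.
The southbound driver's expected payoff is 10·5/12 + 6·7/12 = 23/3.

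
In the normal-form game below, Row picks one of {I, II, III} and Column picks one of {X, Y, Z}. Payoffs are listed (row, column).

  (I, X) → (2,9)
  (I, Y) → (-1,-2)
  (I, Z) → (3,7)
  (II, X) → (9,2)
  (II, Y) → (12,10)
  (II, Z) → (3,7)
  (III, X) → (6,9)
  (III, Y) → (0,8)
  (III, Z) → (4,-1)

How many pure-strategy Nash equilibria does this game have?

(II, Y): Row gets 12 (best alternative 0); Column gets 10 (best alternative 7). Neither deviates — NE.
(I, X) is not a NE: Row would switch to II (9 > 2).
No other cell survives both best-response checks, so there is 1 pure NE.

1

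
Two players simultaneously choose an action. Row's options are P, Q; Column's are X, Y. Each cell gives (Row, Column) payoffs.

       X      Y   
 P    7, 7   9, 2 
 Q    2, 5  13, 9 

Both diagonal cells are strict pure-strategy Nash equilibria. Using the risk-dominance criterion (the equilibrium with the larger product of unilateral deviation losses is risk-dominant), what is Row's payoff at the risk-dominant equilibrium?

7

At (P, X): Row loses 7 − 2 = 5 by deviating; Column loses 7 − 2 = 5. Product = 5·5 = 25.
At (Q, Y): Row loses 13 − 9 = 4 by deviating; Column loses 9 − 5 = 4. Product = 4·4 = 16.
25 > 16, so (P, X) is risk-dominant. Row's payoff there is 7.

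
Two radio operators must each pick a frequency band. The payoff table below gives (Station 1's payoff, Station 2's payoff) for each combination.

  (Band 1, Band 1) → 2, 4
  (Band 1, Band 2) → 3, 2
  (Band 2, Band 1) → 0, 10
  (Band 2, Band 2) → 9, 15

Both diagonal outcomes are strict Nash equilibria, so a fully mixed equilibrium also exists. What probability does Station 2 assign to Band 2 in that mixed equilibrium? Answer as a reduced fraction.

1/4

Station 2's mix q on Band 1 must make Station 1 indifferent between Band 1 and Band 2.
Station 1's payoff from Band 1: 2q + 3(1−q). From Band 2: 0q + 9(1−q).
Set equal: 2q = 6(1−q) → q = 6/8 = 3/4.
Probability on Band 2 is 1 − 3/4 = 1/4.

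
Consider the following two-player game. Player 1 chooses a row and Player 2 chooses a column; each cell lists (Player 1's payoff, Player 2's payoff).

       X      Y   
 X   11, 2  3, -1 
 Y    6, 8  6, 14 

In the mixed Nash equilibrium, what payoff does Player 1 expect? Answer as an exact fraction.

6

Player 2 mixes with probability q on X, chosen so Player 1 is indifferent: 11q + 3(1−q) = 6q + 6(1−q) gives q = 3/8.
Player 1's expected payoff (from either row, since indifferent) is 11·3/8 + 3·5/8 = 6.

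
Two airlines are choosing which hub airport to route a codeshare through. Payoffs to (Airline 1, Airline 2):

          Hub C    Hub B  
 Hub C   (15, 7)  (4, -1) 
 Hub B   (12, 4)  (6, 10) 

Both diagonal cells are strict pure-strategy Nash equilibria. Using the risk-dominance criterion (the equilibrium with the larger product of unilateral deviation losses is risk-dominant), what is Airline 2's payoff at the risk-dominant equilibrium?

At both Hub C: Airline 1 loses 15 − 12 = 3 by deviating; Airline 2 loses 7 − (-1) = 8. Product = 3·8 = 24.
At both Hub B: Airline 1 loses 6 − 4 = 2 by deviating; Airline 2 loses 10 − 4 = 6. Product = 2·6 = 12.
24 > 12, so both Hub C is risk-dominant. Airline 2's payoff there is 7.

7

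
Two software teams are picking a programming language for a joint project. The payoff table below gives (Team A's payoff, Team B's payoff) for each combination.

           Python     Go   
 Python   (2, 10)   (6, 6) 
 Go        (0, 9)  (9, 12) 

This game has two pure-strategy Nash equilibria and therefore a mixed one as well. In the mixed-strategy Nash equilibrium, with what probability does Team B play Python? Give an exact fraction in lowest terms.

3/5

Team B's mix q on Python must make Team A indifferent between Python and Go.
Team A's payoff from Python: 2q + 6(1−q). From Go: 0q + 9(1−q).
Set equal: 2q = 3(1−q) → q = 3/5.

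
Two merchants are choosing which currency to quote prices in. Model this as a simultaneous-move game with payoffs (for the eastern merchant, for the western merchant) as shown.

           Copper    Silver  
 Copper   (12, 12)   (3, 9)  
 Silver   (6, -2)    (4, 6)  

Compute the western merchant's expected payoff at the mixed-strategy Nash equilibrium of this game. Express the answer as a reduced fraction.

The eastern merchant mixes with probability p on Copper, chosen so the western merchant is indifferent: 12p + (-2)(1−p) = 9p + 6(1−p) gives p = 8/11.
The western merchant's expected payoff is 12·8/11 + (-2)·3/11 = 90/11.

90/11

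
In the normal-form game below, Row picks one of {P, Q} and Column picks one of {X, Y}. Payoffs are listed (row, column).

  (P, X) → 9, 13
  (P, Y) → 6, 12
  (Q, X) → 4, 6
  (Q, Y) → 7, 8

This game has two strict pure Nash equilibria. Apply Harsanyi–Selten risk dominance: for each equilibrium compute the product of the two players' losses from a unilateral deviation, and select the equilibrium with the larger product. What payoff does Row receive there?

At (P, X): Row loses 9 − 4 = 5 by deviating; Column loses 13 − 12 = 1. Product = 5·1 = 5.
At (Q, Y): Row loses 7 − 6 = 1 by deviating; Column loses 8 − 6 = 2. Product = 1·2 = 2.
5 > 2, so (P, X) is risk-dominant. Row's payoff there is 9.

9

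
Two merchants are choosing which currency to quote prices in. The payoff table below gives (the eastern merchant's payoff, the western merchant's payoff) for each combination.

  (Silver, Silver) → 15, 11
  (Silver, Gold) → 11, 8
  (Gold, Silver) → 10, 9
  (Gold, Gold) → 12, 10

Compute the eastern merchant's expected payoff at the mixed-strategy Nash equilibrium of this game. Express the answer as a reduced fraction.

35/3

The western merchant mixes with probability q on Silver, chosen so the eastern merchant is indifferent: 15q + 11(1−q) = 10q + 12(1−q) gives q = 1/6.
The eastern merchant's expected payoff (from either row, since indifferent) is 15·1/6 + 11·5/6 = 35/3.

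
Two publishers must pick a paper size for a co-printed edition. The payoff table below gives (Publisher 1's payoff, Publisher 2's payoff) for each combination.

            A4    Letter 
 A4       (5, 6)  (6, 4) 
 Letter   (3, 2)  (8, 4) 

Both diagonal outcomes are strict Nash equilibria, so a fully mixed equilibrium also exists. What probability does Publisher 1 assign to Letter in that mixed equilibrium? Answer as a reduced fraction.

1/2

Publisher 1's mix p on A4 must make Publisher 2 indifferent between A4 and Letter.
Publisher 2's payoff from A4: 6p + 2(1−p). From Letter: 4p + 4(1−p).
Set equal: 2p = 2(1−p) → p = 2/4 = 1/2.
Probability on Letter is 1 − 1/2 = 1/2.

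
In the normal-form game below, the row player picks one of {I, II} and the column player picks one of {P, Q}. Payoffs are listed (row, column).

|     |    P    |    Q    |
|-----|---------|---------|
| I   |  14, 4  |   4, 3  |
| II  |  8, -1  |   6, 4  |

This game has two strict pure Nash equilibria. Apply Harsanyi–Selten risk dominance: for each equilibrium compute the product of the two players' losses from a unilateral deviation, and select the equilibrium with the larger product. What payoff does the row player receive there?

At (I, P): the row player loses 14 − 8 = 6 by deviating; the column player loses 4 − 3 = 1. Product = 6·1 = 6.
At (II, Q): the row player loses 6 − 4 = 2 by deviating; the column player loses 4 − (-1) = 5. Product = 2·5 = 10.
10 > 6, so (II, Q) is risk-dominant. The row player's payoff there is 6.

6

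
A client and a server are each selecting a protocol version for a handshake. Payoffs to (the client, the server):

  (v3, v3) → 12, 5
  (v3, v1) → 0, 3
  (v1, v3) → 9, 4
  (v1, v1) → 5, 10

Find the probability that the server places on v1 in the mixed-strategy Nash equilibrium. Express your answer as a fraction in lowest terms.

The server's mix q on v3 must make the client indifferent between v3 and v1.
The client's payoff from v3: 12q + 0(1−q). From v1: 9q + 5(1−q).
Set equal: 3q = 5(1−q) → q = 5/8.
Probability on v1 is 1 − 5/8 = 3/8.

3/8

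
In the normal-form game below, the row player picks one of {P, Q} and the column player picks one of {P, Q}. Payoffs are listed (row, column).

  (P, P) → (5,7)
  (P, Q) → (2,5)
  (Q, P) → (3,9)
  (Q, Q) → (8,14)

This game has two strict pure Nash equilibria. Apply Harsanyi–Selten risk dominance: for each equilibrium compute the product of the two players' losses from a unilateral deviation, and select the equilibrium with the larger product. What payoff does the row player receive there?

8

At both P: the row player loses 5 − 3 = 2 by deviating; the column player loses 7 − 5 = 2. Product = 2·2 = 4.
At both Q: the row player loses 8 − 2 = 6 by deviating; the column player loses 14 − 9 = 5. Product = 6·5 = 30.
30 > 4, so both Q is risk-dominant. The row player's payoff there is 8.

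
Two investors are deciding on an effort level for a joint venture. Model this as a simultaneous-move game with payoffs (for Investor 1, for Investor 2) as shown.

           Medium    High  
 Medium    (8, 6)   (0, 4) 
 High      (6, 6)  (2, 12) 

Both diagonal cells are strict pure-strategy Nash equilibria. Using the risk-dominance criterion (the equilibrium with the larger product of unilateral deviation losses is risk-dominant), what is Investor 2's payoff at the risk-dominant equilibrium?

At both Medium: Investor 1 loses 8 − 6 = 2 by deviating; Investor 2 loses 6 − 4 = 2. Product = 2·2 = 4.
At both High: Investor 1 loses 2 − 0 = 2 by deviating; Investor 2 loses 12 − 6 = 6. Product = 2·6 = 12.
12 > 4, so both High is risk-dominant. Investor 2's payoff there is 12.

12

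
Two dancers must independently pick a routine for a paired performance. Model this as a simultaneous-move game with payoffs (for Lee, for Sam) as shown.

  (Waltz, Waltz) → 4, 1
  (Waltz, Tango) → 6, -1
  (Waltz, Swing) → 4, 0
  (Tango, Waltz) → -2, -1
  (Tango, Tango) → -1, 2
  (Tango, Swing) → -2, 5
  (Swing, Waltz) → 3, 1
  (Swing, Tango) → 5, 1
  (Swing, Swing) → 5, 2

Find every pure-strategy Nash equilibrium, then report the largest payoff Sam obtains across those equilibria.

Both Waltz is a pure NE (Lee: 4 ≥ 3; Sam: 1 ≥ 0). Sam gets 1.
Both Swing is a pure NE (Lee: 5 ≥ 4; Sam: 2 ≥ 1). Sam gets 2.
Every other cell has a profitable deviation for at least one player. Highest of {1, 2} is 2.

2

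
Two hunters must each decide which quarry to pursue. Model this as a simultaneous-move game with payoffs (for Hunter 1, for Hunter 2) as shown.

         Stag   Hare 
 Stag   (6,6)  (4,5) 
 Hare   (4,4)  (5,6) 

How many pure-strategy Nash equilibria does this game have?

Both Stag: Hunter 1 gets 6 (best alternative 4); Hunter 2 gets 6 (best alternative 5). Neither deviates — NE.
Both Hare: Hunter 1 gets 5 (best alternative 4); Hunter 2 gets 6 (best alternative 4). Neither deviates — NE.
(Stag, Hare) is not a NE: Hunter 1 would switch to Hare (5 > 4).
No other cell survives both best-response checks, so there are 2 pure NE.

2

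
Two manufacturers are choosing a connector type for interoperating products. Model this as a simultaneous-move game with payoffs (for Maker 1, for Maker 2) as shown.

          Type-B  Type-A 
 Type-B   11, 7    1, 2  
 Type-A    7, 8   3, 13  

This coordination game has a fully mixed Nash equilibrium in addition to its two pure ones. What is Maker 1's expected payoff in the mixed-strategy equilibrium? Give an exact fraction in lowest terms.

13/3

Maker 2 mixes with probability q on Type-B, chosen so Maker 1 is indifferent: 11q + 1(1−q) = 7q + 3(1−q) gives q = 1/3.
Maker 1's expected payoff (from either row, since indifferent) is 11·1/3 + 1·2/3 = 13/3.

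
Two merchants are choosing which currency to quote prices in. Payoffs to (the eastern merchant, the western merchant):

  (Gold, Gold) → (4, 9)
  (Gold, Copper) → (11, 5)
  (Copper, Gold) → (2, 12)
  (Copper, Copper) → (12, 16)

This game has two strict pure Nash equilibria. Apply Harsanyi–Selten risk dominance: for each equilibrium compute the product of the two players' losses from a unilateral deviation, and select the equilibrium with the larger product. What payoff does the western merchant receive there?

9

At both Gold: the eastern merchant loses 4 − 2 = 2 by deviating; the western merchant loses 9 − 5 = 4. Product = 2·4 = 8.
At both Copper: the eastern merchant loses 12 − 11 = 1 by deviating; the western merchant loses 16 − 12 = 4. Product = 1·4 = 4.
8 > 4, so both Gold is risk-dominant. The western merchant's payoff there is 9.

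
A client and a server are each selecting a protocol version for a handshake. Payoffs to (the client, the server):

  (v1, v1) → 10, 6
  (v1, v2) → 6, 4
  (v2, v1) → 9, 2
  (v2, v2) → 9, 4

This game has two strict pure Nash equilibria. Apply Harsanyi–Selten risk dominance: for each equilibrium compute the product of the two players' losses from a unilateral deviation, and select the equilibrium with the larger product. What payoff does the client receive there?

9

At both v1: the client loses 10 − 9 = 1 by deviating; the server loses 6 − 4 = 2. Product = 1·2 = 2.
At both v2: the client loses 9 − 6 = 3 by deviating; the server loses 4 − 2 = 2. Product = 3·2 = 6.
6 > 2, so both v2 is risk-dominant. The client's payoff there is 9.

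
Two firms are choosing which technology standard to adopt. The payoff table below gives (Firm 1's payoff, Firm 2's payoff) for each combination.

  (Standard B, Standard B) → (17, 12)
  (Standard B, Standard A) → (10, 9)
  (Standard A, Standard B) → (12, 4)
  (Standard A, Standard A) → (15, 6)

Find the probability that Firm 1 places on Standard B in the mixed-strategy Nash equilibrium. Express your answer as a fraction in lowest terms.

2/5

Firm 1's mix p on Standard B must make Firm 2 indifferent between Standard B and Standard A.
Firm 2's payoff from Standard B: 12p + 4(1−p). From Standard A: 9p + 6(1−p).
Set equal: 3p = 2(1−p) → p = 2/5.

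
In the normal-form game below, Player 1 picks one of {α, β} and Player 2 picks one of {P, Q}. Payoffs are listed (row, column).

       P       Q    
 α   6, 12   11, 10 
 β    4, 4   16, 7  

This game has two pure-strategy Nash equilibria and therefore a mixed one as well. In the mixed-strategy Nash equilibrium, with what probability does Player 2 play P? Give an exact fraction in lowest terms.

5/7

Player 2's mix q on P must make Player 1 indifferent between α and β.
Player 1's payoff from α: 6q + 11(1−q). From β: 4q + 16(1−q).
Set equal: 2q = 5(1−q) → q = 5/7.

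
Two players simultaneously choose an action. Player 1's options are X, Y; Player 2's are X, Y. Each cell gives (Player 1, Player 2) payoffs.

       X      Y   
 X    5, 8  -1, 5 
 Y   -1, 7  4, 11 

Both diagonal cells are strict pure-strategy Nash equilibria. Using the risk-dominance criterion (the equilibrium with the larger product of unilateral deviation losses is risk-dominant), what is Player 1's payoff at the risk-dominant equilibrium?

At both X: Player 1 loses 5 − (-1) = 6 by deviating; Player 2 loses 8 − 5 = 3. Product = 6·3 = 18.
At both Y: Player 1 loses 4 − (-1) = 5 by deviating; Player 2 loses 11 − 7 = 4. Product = 5·4 = 20.
20 > 18, so both Y is risk-dominant. Player 1's payoff there is 4.

4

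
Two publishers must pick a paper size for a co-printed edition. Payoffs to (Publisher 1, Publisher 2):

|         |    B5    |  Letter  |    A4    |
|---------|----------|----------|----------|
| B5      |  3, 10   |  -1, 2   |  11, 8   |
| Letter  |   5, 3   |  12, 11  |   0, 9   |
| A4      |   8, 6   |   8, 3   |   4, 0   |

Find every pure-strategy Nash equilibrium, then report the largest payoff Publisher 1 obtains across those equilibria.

12

Both Letter is a pure NE (Publisher 1: 12 ≥ 8; Publisher 2: 11 ≥ 9). Publisher 1 gets 12.
(A4, B5) is a pure NE (Publisher 1: 8 ≥ 5; Publisher 2: 6 ≥ 3). Publisher 1 gets 8.
Every other cell has a profitable deviation for at least one player. Highest of {12, 8} is 12.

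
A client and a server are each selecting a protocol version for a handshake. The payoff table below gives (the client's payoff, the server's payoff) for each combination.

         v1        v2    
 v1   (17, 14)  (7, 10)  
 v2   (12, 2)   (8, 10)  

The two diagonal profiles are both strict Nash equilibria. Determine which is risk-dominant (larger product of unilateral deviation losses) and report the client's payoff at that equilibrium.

At both v1: the client loses 17 − 12 = 5 by deviating; the server loses 14 − 10 = 4. Product = 5·4 = 20.
At both v2: the client loses 8 − 7 = 1 by deviating; the server loses 10 − 2 = 8. Product = 1·8 = 8.
20 > 8, so both v1 is risk-dominant. The client's payoff there is 17.

17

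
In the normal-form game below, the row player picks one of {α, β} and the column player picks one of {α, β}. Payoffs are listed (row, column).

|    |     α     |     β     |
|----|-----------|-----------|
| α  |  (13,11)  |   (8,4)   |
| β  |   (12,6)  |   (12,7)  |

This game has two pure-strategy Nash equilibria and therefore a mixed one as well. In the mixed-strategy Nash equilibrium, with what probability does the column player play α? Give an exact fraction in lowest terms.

4/5

The column player's mix q on α must make the row player indifferent between α and β.
The row player's payoff from α: 13q + 8(1−q). From β: 12q + 12(1−q).
Set equal: 1q = 4(1−q) → q = 4/5.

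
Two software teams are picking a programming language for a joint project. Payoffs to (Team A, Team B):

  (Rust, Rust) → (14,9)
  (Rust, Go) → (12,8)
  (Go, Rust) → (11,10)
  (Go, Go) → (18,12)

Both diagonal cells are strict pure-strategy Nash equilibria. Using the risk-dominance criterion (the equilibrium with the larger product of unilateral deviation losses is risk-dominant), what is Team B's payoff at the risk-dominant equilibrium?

At both Rust: Team A loses 14 − 11 = 3 by deviating; Team B loses 9 − 8 = 1. Product = 3·1 = 3.
At both Go: Team A loses 18 − 12 = 6 by deviating; Team B loses 12 − 10 = 2. Product = 6·2 = 12.
12 > 3, so both Go is risk-dominant. Team B's payoff there is 12.

12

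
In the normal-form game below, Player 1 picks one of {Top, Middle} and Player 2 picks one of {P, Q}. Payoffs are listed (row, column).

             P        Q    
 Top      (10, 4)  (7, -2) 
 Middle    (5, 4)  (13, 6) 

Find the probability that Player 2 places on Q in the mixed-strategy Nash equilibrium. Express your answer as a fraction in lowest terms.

5/11

Player 2's mix q on P must make Player 1 indifferent between Top and Middle.
Player 1's payoff from Top: 10q + 7(1−q). From Middle: 5q + 13(1−q).
Set equal: 5q = 6(1−q) → q = 6/11.
Probability on Q is 1 − 6/11 = 5/11.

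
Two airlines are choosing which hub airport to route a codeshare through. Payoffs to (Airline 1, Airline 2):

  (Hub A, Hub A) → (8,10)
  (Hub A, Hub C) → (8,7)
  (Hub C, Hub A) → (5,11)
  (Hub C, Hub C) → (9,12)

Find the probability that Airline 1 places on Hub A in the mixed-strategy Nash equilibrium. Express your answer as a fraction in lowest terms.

Airline 1's mix p on Hub A must make Airline 2 indifferent between Hub A and Hub C.
Airline 2's payoff from Hub A: 10p + 11(1−p). From Hub C: 7p + 12(1−p).
Set equal: 3p = 1(1−p) → p = 1/4.

1/4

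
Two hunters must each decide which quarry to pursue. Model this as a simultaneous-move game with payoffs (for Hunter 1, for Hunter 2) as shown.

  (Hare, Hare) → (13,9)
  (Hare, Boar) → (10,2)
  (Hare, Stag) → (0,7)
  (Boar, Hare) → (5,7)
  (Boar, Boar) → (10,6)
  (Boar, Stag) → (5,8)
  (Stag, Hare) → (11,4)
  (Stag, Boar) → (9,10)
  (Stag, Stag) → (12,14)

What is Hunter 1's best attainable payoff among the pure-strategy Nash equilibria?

Both Hare is a pure NE (Hunter 1: 13 ≥ 11; Hunter 2: 9 ≥ 7). Hunter 1 gets 13.
Both Stag is a pure NE (Hunter 1: 12 ≥ 5; Hunter 2: 14 ≥ 10). Hunter 1 gets 12.
Every other cell has a profitable deviation for at least one player. Highest of {13, 12} is 13.

13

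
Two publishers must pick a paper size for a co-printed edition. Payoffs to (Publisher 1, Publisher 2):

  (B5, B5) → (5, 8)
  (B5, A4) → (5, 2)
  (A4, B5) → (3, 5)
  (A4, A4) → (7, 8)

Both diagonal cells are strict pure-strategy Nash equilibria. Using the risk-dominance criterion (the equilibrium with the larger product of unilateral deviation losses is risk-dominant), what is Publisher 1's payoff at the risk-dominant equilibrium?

5

At both B5: Publisher 1 loses 5 − 3 = 2 by deviating; Publisher 2 loses 8 − 2 = 6. Product = 2·6 = 12.
At both A4: Publisher 1 loses 7 − 5 = 2 by deviating; Publisher 2 loses 8 − 5 = 3. Product = 2·3 = 6.
12 > 6, so both B5 is risk-dominant. Publisher 1's payoff there is 5.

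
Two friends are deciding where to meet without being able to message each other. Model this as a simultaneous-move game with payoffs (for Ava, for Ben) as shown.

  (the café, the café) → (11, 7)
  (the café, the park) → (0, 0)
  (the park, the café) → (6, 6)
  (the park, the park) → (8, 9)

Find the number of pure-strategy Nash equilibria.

2

Both the café: Ava gets 11 (best alternative 6); Ben gets 7 (best alternative 0). Neither deviates — NE.
Both the park: Ava gets 8 (best alternative 0); Ben gets 9 (best alternative 6). Neither deviates — NE.
(the park, the café) is not a NE: Ava would switch to the café (11 > 6).
No other cell survives both best-response checks, so there are 2 pure NE.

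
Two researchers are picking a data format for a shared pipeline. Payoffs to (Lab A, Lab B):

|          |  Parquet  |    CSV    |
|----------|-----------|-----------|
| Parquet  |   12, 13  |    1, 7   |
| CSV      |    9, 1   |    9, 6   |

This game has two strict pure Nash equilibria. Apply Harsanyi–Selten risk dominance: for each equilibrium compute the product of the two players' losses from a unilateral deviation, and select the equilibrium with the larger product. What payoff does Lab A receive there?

At both Parquet: Lab A loses 12 − 9 = 3 by deviating; Lab B loses 13 − 7 = 6. Product = 3·6 = 18.
At both CSV: Lab A loses 9 − 1 = 8 by deviating; Lab B loses 6 − 1 = 5. Product = 8·5 = 40.
40 > 18, so both CSV is risk-dominant. Lab A's payoff there is 9.

9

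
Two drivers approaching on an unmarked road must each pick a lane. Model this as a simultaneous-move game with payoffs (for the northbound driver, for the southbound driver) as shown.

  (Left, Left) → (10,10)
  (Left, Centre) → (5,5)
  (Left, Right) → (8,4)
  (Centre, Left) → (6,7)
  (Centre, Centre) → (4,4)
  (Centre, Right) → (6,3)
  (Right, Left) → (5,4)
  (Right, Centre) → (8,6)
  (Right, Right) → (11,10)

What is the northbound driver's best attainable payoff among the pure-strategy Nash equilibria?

11

Both Left is a pure NE (the northbound driver: 10 ≥ 6; the southbound driver: 10 ≥ 5). The northbound driver gets 10.
Both Right is a pure NE (the northbound driver: 11 ≥ 8; the southbound driver: 10 ≥ 6). The northbound driver gets 11.
Every other cell has a profitable deviation for at least one player. Highest of {10, 11} is 11.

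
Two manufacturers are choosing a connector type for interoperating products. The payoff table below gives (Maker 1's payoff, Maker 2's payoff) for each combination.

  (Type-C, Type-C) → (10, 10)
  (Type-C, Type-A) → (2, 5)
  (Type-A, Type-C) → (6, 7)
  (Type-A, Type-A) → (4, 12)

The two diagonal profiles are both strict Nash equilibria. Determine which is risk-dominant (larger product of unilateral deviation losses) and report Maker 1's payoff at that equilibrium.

10

At both Type-C: Maker 1 loses 10 − 6 = 4 by deviating; Maker 2 loses 10 − 5 = 5. Product = 4·5 = 20.
At both Type-A: Maker 1 loses 4 − 2 = 2 by deviating; Maker 2 loses 12 − 7 = 5. Product = 2·5 = 10.
20 > 10, so both Type-C is risk-dominant. Maker 1's payoff there is 10.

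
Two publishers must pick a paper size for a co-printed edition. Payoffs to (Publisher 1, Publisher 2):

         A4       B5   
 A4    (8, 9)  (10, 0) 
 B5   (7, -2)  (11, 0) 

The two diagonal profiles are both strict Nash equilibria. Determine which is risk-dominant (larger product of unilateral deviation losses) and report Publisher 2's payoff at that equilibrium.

9

At both A4: Publisher 1 loses 8 − 7 = 1 by deviating; Publisher 2 loses 9 − 0 = 9. Product = 1·9 = 9.
At both B5: Publisher 1 loses 11 − 10 = 1 by deviating; Publisher 2 loses 0 − (-2) = 2. Product = 1·2 = 2.
9 > 2, so both A4 is risk-dominant. Publisher 2's payoff there is 9.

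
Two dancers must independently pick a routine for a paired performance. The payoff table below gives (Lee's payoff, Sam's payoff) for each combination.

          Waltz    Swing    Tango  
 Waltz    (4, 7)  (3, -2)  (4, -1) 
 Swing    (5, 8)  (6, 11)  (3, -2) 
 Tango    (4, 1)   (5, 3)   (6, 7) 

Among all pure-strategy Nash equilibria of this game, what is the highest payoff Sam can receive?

11

Both Swing is a pure NE (Lee: 6 ≥ 5; Sam: 11 ≥ 8). Sam gets 11.
Both Tango is a pure NE (Lee: 6 ≥ 4; Sam: 7 ≥ 3). Sam gets 7.
Every other cell has a profitable deviation for at least one player. Highest of {11, 7} is 11.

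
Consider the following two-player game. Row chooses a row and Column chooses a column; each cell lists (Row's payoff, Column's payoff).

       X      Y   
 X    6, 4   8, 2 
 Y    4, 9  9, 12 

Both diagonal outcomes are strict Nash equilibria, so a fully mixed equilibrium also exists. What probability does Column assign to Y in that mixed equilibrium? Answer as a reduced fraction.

Column's mix q on X must make Row indifferent between X and Y.
Row's payoff from X: 6q + 8(1−q). From Y: 4q + 9(1−q).
Set equal: 2q = 1(1−q) → q = 1/3.
Probability on Y is 1 − 1/3 = 2/3.

2/3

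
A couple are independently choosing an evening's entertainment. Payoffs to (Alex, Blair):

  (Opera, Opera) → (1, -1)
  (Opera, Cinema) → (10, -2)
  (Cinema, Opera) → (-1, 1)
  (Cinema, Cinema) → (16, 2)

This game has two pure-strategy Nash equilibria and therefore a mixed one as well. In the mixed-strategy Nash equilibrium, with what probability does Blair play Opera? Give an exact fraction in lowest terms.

Blair's mix q on Opera must make Alex indifferent between Opera and Cinema.
Alex's payoff from Opera: 1q + 10(1−q). From Cinema: (-1)q + 16(1−q).
Set equal: 2q = 6(1−q) → q = 6/8 = 3/4.

3/4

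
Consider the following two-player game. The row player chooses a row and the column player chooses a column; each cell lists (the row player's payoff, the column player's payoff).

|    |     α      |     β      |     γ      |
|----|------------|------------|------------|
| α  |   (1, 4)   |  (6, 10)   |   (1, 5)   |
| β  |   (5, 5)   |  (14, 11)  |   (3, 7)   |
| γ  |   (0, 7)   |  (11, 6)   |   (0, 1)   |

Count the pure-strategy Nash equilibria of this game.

1

Both β: the row player gets 14 (best alternative 11); the column player gets 11 (best alternative 7). Neither deviates — NE.
Both γ is not a NE: the row player would switch to β (3 > 0).
No other cell survives both best-response checks, so there is 1 pure NE.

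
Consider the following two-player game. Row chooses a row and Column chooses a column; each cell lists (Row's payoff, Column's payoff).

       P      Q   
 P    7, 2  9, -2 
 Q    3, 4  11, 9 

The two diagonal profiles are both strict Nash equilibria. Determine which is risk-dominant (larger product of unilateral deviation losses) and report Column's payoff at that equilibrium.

2

At both P: Row loses 7 − 3 = 4 by deviating; Column loses 2 − (-2) = 4. Product = 4·4 = 16.
At both Q: Row loses 11 − 9 = 2 by deviating; Column loses 9 − 4 = 5. Product = 2·5 = 10.
16 > 10, so both P is risk-dominant. Column's payoff there is 2.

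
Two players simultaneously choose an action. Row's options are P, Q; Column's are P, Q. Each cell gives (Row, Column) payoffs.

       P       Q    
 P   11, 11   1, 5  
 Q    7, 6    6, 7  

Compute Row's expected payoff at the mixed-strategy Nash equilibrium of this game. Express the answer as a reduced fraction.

Column mixes with probability q on P, chosen so Row is indifferent: 11q + 1(1−q) = 7q + 6(1−q) gives q = 5/9.
Row's expected payoff (from either row, since indifferent) is 11·5/9 + 1·4/9 = 59/9.

59/9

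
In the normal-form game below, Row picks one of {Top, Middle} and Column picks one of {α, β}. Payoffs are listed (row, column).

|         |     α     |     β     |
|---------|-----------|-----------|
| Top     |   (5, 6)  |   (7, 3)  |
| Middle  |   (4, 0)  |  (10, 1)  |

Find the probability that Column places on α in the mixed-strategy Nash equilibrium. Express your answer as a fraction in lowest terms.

3/4

Column's mix q on α must make Row indifferent between Top and Middle.
Row's payoff from Top: 5q + 7(1−q). From Middle: 4q + 10(1−q).
Set equal: 1q = 3(1−q) → q = 3/4.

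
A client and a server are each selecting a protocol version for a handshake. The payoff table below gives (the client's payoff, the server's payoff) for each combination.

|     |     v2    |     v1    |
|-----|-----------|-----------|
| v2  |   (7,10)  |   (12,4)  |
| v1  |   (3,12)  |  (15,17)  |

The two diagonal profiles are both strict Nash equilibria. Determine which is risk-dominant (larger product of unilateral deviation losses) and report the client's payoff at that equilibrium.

7

At both v2: the client loses 7 − 3 = 4 by deviating; the server loses 10 − 4 = 6. Product = 4·6 = 24.
At both v1: the client loses 15 − 12 = 3 by deviating; the server loses 17 − 12 = 5. Product = 3·5 = 15.
24 > 15, so both v2 is risk-dominant. The client's payoff there is 7.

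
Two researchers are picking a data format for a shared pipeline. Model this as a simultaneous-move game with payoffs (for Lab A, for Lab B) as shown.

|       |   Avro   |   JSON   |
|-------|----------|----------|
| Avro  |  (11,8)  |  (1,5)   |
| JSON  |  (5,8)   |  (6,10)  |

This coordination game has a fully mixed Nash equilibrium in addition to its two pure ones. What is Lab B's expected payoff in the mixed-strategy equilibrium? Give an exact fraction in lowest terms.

8

Lab A mixes with probability p on Avro, chosen so Lab B is indifferent: 8p + 8(1−p) = 5p + 10(1−p) gives p = 2/5.
Lab B's expected payoff is 8·2/5 + 8·3/5 = 8.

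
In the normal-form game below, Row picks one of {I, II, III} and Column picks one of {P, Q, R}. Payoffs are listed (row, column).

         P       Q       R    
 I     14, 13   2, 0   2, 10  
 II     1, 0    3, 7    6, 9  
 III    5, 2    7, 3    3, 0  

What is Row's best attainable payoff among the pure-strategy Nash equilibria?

14

(I, P) is a pure NE (Row: 14 ≥ 5; Column: 13 ≥ 10). Row gets 14.
(II, R) is a pure NE (Row: 6 ≥ 3; Column: 9 ≥ 7). Row gets 6.
(III, Q) is a pure NE (Row: 7 ≥ 3; Column: 3 ≥ 2). Row gets 7.
Every other cell has a profitable deviation for at least one player. Highest of {14, 6, 7} is 14.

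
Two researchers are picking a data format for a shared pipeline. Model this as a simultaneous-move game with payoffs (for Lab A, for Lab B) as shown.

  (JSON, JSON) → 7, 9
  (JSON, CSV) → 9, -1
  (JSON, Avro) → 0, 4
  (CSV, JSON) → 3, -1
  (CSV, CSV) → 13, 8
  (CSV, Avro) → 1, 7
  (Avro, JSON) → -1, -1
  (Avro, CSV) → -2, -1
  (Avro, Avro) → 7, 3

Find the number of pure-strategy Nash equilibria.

3

Both JSON: Lab A gets 7 (best alternative 3); Lab B gets 9 (best alternative 4). Neither deviates — NE.
Both CSV: Lab A gets 13 (best alternative 9); Lab B gets 8 (best alternative 7). Neither deviates — NE.
Both Avro: Lab A gets 7 (best alternative 1); Lab B gets 3 (best alternative -1). Neither deviates — NE.
(Avro, JSON) is not a NE: Lab A would switch to JSON (7 > -1).
No other cell survives both best-response checks, so there are 3 pure NE.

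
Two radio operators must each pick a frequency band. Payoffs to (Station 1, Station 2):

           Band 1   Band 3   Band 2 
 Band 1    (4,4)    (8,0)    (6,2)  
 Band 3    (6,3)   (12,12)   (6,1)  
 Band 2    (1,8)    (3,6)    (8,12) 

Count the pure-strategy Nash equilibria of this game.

2

Both Band 3: Station 1 gets 12 (best alternative 8); Station 2 gets 12 (best alternative 3). Neither deviates — NE.
Both Band 2: Station 1 gets 8 (best alternative 6); Station 2 gets 12 (best alternative 8). Neither deviates — NE.
Both Band 1 is not a NE: Station 1 would switch to Band 3 (6 > 4).
No other cell survives both best-response checks, so there are 2 pure NE.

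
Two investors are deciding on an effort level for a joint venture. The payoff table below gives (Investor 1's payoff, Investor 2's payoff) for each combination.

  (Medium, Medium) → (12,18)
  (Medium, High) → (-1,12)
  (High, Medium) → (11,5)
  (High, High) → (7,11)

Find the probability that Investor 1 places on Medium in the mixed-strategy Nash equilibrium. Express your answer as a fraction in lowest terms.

1/2

Investor 1's mix p on Medium must make Investor 2 indifferent between Medium and High.
Investor 2's payoff from Medium: 18p + 5(1−p). From High: 12p + 11(1−p).
Set equal: 6p = 6(1−p) → p = 6/12 = 1/2.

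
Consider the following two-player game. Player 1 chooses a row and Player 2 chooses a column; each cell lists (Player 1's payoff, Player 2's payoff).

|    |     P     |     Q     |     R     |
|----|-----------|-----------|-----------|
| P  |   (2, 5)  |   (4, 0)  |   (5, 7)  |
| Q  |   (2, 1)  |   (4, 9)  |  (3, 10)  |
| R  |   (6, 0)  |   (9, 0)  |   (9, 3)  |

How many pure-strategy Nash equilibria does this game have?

1

Both R: Player 1 gets 9 (best alternative 5); Player 2 gets 3 (best alternative 0). Neither deviates — NE.
Both Q is not a NE: Player 1 would switch to R (9 > 4).
No other cell survives both best-response checks, so there is 1 pure NE.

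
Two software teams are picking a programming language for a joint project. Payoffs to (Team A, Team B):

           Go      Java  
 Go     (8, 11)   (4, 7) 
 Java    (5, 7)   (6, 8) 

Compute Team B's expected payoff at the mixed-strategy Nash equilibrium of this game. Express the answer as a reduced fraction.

39/5

Team A mixes with probability p on Go, chosen so Team B is indifferent: 11p + 7(1−p) = 7p + 8(1−p) gives p = 1/5.
Team B's expected payoff is 11·1/5 + 7·4/5 = 39/5.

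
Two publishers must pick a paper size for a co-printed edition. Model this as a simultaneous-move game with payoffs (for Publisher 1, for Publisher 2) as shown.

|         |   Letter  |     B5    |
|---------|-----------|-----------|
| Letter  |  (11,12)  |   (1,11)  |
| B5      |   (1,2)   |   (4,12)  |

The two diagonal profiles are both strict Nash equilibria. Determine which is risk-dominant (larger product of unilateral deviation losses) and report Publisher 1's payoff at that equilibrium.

At both Letter: Publisher 1 loses 11 − 1 = 10 by deviating; Publisher 2 loses 12 − 11 = 1. Product = 10·1 = 10.
At both B5: Publisher 1 loses 4 − 1 = 3 by deviating; Publisher 2 loses 12 − 2 = 10. Product = 3·10 = 30.
30 > 10, so both B5 is risk-dominant. Publisher 1's payoff there is 4.

4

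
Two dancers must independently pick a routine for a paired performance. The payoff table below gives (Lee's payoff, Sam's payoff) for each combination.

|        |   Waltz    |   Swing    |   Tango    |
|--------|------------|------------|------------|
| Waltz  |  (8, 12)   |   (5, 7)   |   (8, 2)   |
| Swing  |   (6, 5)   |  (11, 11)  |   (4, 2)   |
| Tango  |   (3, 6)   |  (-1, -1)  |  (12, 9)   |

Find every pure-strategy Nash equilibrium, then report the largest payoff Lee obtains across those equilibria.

Both Waltz is a pure NE (Lee: 8 ≥ 6; Sam: 12 ≥ 7). Lee gets 8.
Both Swing is a pure NE (Lee: 11 ≥ 5; Sam: 11 ≥ 5). Lee gets 11.
Both Tango is a pure NE (Lee: 12 ≥ 8; Sam: 9 ≥ 6). Lee gets 12.
Every other cell has a profitable deviation for at least one player. Highest of {8, 11, 12} is 12.

12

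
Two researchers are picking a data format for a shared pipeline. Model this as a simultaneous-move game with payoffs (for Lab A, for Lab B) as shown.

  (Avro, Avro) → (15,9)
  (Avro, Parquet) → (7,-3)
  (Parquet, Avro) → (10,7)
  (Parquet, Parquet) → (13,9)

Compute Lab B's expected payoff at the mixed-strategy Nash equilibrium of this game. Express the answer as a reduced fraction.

Lab A mixes with probability p on Avro, chosen so Lab B is indifferent: 9p + 7(1−p) = (-3)p + 9(1−p) gives p = 1/7.
Lab B's expected payoff is 9·1/7 + 7·6/7 = 51/7.

51/7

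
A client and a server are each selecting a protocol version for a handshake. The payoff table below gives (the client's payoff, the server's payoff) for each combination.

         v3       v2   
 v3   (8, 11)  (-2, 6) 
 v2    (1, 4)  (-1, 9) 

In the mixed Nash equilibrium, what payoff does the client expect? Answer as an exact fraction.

-3/4

The server mixes with probability q on v3, chosen so the client is indifferent: 8q + (-2)(1−q) = 1q + (-1)(1−q) gives q = 1/8.
The client's expected payoff (from either row, since indifferent) is 8·1/8 + (-2)·7/8 = -3/4.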